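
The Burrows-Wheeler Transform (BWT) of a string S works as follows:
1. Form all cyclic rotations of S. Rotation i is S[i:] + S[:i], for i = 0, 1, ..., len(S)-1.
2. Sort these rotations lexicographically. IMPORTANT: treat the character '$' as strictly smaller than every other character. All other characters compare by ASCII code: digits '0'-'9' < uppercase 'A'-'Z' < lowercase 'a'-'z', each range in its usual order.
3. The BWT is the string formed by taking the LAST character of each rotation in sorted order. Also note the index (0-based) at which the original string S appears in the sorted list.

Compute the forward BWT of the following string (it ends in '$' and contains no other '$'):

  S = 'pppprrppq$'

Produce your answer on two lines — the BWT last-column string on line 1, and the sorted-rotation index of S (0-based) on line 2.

All 10 rotations (rotation i = S[i:]+S[:i]):
  rot[0] = pppprrppq$
  rot[1] = ppprrppq$p
  rot[2] = pprrppq$pp
  rot[3] = prrppq$ppp
  rot[4] = rrppq$pppp
  rot[5] = rppq$ppppr
  rot[6] = ppq$pppprr
  rot[7] = pq$pppprrp
  rot[8] = q$pppprrpp
  rot[9] = $pppprrppq
Sorted (with $ < everything):
  sorted[0] = $pppprrppq  (last char: 'q')
  sorted[1] = pppprrppq$  (last char: '$')
  sorted[2] = ppprrppq$p  (last char: 'p')
  sorted[3] = ppq$pppprr  (last char: 'r')
  sorted[4] = pprrppq$pp  (last char: 'p')
  sorted[5] = pq$pppprrp  (last char: 'p')
  sorted[6] = prrppq$ppp  (last char: 'p')
  sorted[7] = q$pppprrpp  (last char: 'p')
  sorted[8] = rppq$ppppr  (last char: 'r')
  sorted[9] = rrppq$pppp  (last char: 'p')
Last column: q$prpppprp
Original string S is at sorted index 1

Answer: q$prpppprp
1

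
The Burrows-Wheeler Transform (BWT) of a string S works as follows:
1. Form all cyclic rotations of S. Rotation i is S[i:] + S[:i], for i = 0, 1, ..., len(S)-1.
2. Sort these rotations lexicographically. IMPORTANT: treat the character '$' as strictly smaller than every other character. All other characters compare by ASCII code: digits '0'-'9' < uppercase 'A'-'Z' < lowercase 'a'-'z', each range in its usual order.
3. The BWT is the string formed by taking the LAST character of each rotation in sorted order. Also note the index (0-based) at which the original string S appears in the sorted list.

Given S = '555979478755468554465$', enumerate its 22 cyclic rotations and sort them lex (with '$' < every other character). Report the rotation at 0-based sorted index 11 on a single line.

Answer: 55979478755468554465$5

Derivation:
All 22 rotations (rotation i = S[i:]+S[:i]):
  rot[0] = 555979478755468554465$
  rot[1] = 55979478755468554465$5
  rot[2] = 5979478755468554465$55
  rot[3] = 979478755468554465$555
  rot[4] = 79478755468554465$5559
  rot[5] = 9478755468554465$55597
  rot[6] = 478755468554465$555979
  rot[7] = 78755468554465$5559794
  rot[8] = 8755468554465$55597947
  rot[9] = 755468554465$555979478
  rot[10] = 55468554465$5559794787
  rot[11] = 5468554465$55597947875
  rot[12] = 468554465$555979478755
  rot[13] = 68554465$5559794787554
  rot[14] = 8554465$55597947875546
  rot[15] = 554465$555979478755468
  rot[16] = 54465$5559794787554685
  rot[17] = 4465$55597947875546855
  rot[18] = 465$555979478755468554
  rot[19] = 65$5559794787554685544
  rot[20] = 5$55597947875546855446
  rot[21] = $555979478755468554465
Sorted (with $ < everything):
  sorted[0] = $555979478755468554465
  sorted[1] = 4465$55597947875546855
  sorted[2] = 465$555979478755468554
  sorted[3] = 468554465$555979478755
  sorted[4] = 478755468554465$555979
  sorted[5] = 5$55597947875546855446
  sorted[6] = 54465$5559794787554685
  sorted[7] = 5468554465$55597947875
  sorted[8] = 554465$555979478755468
  sorted[9] = 55468554465$5559794787
  sorted[10] = 555979478755468554465$
  sorted[11] = 55979478755468554465$5
  sorted[12] = 5979478755468554465$55
  sorted[13] = 65$5559794787554685544
  sorted[14] = 68554465$5559794787554
  sorted[15] = 755468554465$555979478
  sorted[16] = 78755468554465$5559794
  sorted[17] = 79478755468554465$5559
  sorted[18] = 8554465$55597947875546
  sorted[19] = 8755468554465$55597947
  sorted[20] = 9478755468554465$55597
  sorted[21] = 979478755468554465$555
sorted[11] = 55979478755468554465$5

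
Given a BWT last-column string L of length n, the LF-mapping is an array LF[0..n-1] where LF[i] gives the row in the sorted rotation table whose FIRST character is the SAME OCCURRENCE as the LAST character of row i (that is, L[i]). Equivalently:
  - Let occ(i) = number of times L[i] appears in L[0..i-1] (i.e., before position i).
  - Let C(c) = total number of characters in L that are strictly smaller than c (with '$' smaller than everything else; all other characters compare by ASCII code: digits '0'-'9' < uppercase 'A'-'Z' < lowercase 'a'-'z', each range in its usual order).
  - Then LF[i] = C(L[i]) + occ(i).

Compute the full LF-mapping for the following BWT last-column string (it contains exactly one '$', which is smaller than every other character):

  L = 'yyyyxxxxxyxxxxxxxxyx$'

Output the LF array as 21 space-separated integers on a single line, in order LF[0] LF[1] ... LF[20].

Char counts: '$':1, 'x':14, 'y':6
C (first-col start): C('$')=0, C('x')=1, C('y')=15
L[0]='y': occ=0, LF[0]=C('y')+0=15+0=15
L[1]='y': occ=1, LF[1]=C('y')+1=15+1=16
L[2]='y': occ=2, LF[2]=C('y')+2=15+2=17
L[3]='y': occ=3, LF[3]=C('y')+3=15+3=18
L[4]='x': occ=0, LF[4]=C('x')+0=1+0=1
L[5]='x': occ=1, LF[5]=C('x')+1=1+1=2
L[6]='x': occ=2, LF[6]=C('x')+2=1+2=3
L[7]='x': occ=3, LF[7]=C('x')+3=1+3=4
L[8]='x': occ=4, LF[8]=C('x')+4=1+4=5
L[9]='y': occ=4, LF[9]=C('y')+4=15+4=19
L[10]='x': occ=5, LF[10]=C('x')+5=1+5=6
L[11]='x': occ=6, LF[11]=C('x')+6=1+6=7
L[12]='x': occ=7, LF[12]=C('x')+7=1+7=8
L[13]='x': occ=8, LF[13]=C('x')+8=1+8=9
L[14]='x': occ=9, LF[14]=C('x')+9=1+9=10
L[15]='x': occ=10, LF[15]=C('x')+10=1+10=11
L[16]='x': occ=11, LF[16]=C('x')+11=1+11=12
L[17]='x': occ=12, LF[17]=C('x')+12=1+12=13
L[18]='y': occ=5, LF[18]=C('y')+5=15+5=20
L[19]='x': occ=13, LF[19]=C('x')+13=1+13=14
L[20]='$': occ=0, LF[20]=C('$')+0=0+0=0

Answer: 15 16 17 18 1 2 3 4 5 19 6 7 8 9 10 11 12 13 20 14 0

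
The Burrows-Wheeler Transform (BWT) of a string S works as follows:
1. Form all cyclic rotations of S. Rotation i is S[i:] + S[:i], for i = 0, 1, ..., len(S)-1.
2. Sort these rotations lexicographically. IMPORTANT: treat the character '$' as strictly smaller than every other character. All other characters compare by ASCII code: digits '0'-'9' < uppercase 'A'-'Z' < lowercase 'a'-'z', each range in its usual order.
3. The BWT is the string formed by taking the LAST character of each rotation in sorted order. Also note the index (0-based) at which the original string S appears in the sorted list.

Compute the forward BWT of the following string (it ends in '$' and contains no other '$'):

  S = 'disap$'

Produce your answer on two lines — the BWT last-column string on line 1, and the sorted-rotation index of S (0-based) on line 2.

Answer: ps$dai
2

Derivation:
All 6 rotations (rotation i = S[i:]+S[:i]):
  rot[0] = disap$
  rot[1] = isap$d
  rot[2] = sap$di
  rot[3] = ap$dis
  rot[4] = p$disa
  rot[5] = $disap
Sorted (with $ < everything):
  sorted[0] = $disap  (last char: 'p')
  sorted[1] = ap$dis  (last char: 's')
  sorted[2] = disap$  (last char: '$')
  sorted[3] = isap$d  (last char: 'd')
  sorted[4] = p$disa  (last char: 'a')
  sorted[5] = sap$di  (last char: 'i')
Last column: ps$dai
Original string S is at sorted index 2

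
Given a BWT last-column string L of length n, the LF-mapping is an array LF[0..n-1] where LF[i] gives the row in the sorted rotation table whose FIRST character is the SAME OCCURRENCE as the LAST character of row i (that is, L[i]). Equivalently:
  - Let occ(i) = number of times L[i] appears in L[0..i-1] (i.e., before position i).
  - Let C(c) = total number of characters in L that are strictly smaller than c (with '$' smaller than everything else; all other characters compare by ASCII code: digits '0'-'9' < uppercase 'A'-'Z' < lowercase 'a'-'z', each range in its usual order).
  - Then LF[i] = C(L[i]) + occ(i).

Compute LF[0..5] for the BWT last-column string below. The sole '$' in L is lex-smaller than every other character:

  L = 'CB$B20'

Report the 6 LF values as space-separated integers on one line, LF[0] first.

Char counts: '$':1, '0':1, '2':1, 'B':2, 'C':1
C (first-col start): C('$')=0, C('0')=1, C('2')=2, C('B')=3, C('C')=5
L[0]='C': occ=0, LF[0]=C('C')+0=5+0=5
L[1]='B': occ=0, LF[1]=C('B')+0=3+0=3
L[2]='$': occ=0, LF[2]=C('$')+0=0+0=0
L[3]='B': occ=1, LF[3]=C('B')+1=3+1=4
L[4]='2': occ=0, LF[4]=C('2')+0=2+0=2
L[5]='0': occ=0, LF[5]=C('0')+0=1+0=1

Answer: 5 3 0 4 2 1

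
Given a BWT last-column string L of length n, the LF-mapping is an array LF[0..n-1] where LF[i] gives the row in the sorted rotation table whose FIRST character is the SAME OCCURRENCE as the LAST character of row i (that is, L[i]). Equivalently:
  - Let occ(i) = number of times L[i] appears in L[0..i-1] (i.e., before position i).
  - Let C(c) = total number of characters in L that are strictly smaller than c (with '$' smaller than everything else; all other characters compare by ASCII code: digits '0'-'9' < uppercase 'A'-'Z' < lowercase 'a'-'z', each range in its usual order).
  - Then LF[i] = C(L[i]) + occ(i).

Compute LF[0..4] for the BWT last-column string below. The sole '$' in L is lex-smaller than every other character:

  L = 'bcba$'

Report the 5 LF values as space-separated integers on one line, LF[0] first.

Answer: 2 4 3 1 0

Derivation:
Char counts: '$':1, 'a':1, 'b':2, 'c':1
C (first-col start): C('$')=0, C('a')=1, C('b')=2, C('c')=4
L[0]='b': occ=0, LF[0]=C('b')+0=2+0=2
L[1]='c': occ=0, LF[1]=C('c')+0=4+0=4
L[2]='b': occ=1, LF[2]=C('b')+1=2+1=3
L[3]='a': occ=0, LF[3]=C('a')+0=1+0=1
L[4]='$': occ=0, LF[4]=C('$')+0=0+0=0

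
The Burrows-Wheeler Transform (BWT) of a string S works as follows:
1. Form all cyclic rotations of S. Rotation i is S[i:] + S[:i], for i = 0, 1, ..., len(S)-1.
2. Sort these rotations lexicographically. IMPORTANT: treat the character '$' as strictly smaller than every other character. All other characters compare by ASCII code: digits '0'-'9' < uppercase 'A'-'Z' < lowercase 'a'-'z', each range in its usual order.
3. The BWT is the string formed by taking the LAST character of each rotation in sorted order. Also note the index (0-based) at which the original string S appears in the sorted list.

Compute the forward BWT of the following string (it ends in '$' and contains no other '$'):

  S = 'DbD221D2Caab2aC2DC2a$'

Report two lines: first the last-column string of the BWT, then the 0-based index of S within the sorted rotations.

All 21 rotations (rotation i = S[i:]+S[:i]):
  rot[0] = DbD221D2Caab2aC2DC2a$
  rot[1] = bD221D2Caab2aC2DC2a$D
  rot[2] = D221D2Caab2aC2DC2a$Db
  rot[3] = 221D2Caab2aC2DC2a$DbD
  rot[4] = 21D2Caab2aC2DC2a$DbD2
  rot[5] = 1D2Caab2aC2DC2a$DbD22
  rot[6] = D2Caab2aC2DC2a$DbD221
  rot[7] = 2Caab2aC2DC2a$DbD221D
  rot[8] = Caab2aC2DC2a$DbD221D2
  rot[9] = aab2aC2DC2a$DbD221D2C
  rot[10] = ab2aC2DC2a$DbD221D2Ca
  rot[11] = b2aC2DC2a$DbD221D2Caa
  rot[12] = 2aC2DC2a$DbD221D2Caab
  rot[13] = aC2DC2a$DbD221D2Caab2
  rot[14] = C2DC2a$DbD221D2Caab2a
  rot[15] = 2DC2a$DbD221D2Caab2aC
  rot[16] = DC2a$DbD221D2Caab2aC2
  rot[17] = C2a$DbD221D2Caab2aC2D
  rot[18] = 2a$DbD221D2Caab2aC2DC
  rot[19] = a$DbD221D2Caab2aC2DC2
  rot[20] = $DbD221D2Caab2aC2DC2a
Sorted (with $ < everything):
  sorted[0] = $DbD221D2Caab2aC2DC2a  (last char: 'a')
  sorted[1] = 1D2Caab2aC2DC2a$DbD22  (last char: '2')
  sorted[2] = 21D2Caab2aC2DC2a$DbD2  (last char: '2')
  sorted[3] = 221D2Caab2aC2DC2a$DbD  (last char: 'D')
  sorted[4] = 2Caab2aC2DC2a$DbD221D  (last char: 'D')
  sorted[5] = 2DC2a$DbD221D2Caab2aC  (last char: 'C')
  sorted[6] = 2a$DbD221D2Caab2aC2DC  (last char: 'C')
  sorted[7] = 2aC2DC2a$DbD221D2Caab  (last char: 'b')
  sorted[8] = C2DC2a$DbD221D2Caab2a  (last char: 'a')
  sorted[9] = C2a$DbD221D2Caab2aC2D  (last char: 'D')
  sorted[10] = Caab2aC2DC2a$DbD221D2  (last char: '2')
  sorted[11] = D221D2Caab2aC2DC2a$Db  (last char: 'b')
  sorted[12] = D2Caab2aC2DC2a$DbD221  (last char: '1')
  sorted[13] = DC2a$DbD221D2Caab2aC2  (last char: '2')
  sorted[14] = DbD221D2Caab2aC2DC2a$  (last char: '$')
  sorted[15] = a$DbD221D2Caab2aC2DC2  (last char: '2')
  sorted[16] = aC2DC2a$DbD221D2Caab2  (last char: '2')
  sorted[17] = aab2aC2DC2a$DbD221D2C  (last char: 'C')
  sorted[18] = ab2aC2DC2a$DbD221D2Ca  (last char: 'a')
  sorted[19] = b2aC2DC2a$DbD221D2Caa  (last char: 'a')
  sorted[20] = bD221D2Caab2aC2DC2a$D  (last char: 'D')
Last column: a22DDCCbaD2b12$22CaaD
Original string S is at sorted index 14

Answer: a22DDCCbaD2b12$22CaaD
14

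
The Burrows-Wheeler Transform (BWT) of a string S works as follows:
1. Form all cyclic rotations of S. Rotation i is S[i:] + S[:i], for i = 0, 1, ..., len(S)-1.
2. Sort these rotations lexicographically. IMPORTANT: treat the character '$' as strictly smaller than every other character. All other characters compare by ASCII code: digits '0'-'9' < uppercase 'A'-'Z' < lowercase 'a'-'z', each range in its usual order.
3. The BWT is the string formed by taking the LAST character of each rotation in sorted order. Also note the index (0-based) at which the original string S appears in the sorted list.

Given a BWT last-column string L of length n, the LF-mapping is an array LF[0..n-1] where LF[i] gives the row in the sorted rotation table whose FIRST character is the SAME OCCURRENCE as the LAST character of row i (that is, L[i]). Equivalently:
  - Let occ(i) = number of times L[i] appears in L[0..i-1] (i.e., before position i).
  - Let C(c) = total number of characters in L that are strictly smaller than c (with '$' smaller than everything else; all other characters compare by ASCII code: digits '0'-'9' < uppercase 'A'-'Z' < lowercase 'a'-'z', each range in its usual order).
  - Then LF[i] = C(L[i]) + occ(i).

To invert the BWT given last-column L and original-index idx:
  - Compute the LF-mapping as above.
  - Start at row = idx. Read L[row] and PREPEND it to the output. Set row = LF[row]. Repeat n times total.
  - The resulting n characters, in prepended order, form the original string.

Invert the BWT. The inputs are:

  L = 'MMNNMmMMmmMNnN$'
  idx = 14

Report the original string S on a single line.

Answer: nmNMMMNmNmMNMM$

Derivation:
LF mapping: 1 2 7 8 3 11 4 5 12 13 6 9 14 10 0
Walk LF starting at row 14, prepending L[row]:
  step 1: row=14, L[14]='$', prepend. Next row=LF[14]=0
  step 2: row=0, L[0]='M', prepend. Next row=LF[0]=1
  step 3: row=1, L[1]='M', prepend. Next row=LF[1]=2
  step 4: row=2, L[2]='N', prepend. Next row=LF[2]=7
  step 5: row=7, L[7]='M', prepend. Next row=LF[7]=5
  step 6: row=5, L[5]='m', prepend. Next row=LF[5]=11
  step 7: row=11, L[11]='N', prepend. Next row=LF[11]=9
  step 8: row=9, L[9]='m', prepend. Next row=LF[9]=13
  step 9: row=13, L[13]='N', prepend. Next row=LF[13]=10
  step 10: row=10, L[10]='M', prepend. Next row=LF[10]=6
  step 11: row=6, L[6]='M', prepend. Next row=LF[6]=4
  step 12: row=4, L[4]='M', prepend. Next row=LF[4]=3
  step 13: row=3, L[3]='N', prepend. Next row=LF[3]=8
  step 14: row=8, L[8]='m', prepend. Next row=LF[8]=12
  step 15: row=12, L[12]='n', prepend. Next row=LF[12]=14
Reversed output: nmNMMMNmNmMNMM$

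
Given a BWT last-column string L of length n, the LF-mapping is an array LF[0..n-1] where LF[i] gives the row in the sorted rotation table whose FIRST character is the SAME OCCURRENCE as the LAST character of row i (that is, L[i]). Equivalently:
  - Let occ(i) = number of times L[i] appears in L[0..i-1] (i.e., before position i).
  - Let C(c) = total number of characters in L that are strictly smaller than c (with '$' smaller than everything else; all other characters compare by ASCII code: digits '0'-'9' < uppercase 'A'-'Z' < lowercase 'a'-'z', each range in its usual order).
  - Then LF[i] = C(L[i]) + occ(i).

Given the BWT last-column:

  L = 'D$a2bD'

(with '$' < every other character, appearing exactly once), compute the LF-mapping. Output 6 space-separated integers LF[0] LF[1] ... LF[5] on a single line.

Answer: 2 0 4 1 5 3

Derivation:
Char counts: '$':1, '2':1, 'D':2, 'a':1, 'b':1
C (first-col start): C('$')=0, C('2')=1, C('D')=2, C('a')=4, C('b')=5
L[0]='D': occ=0, LF[0]=C('D')+0=2+0=2
L[1]='$': occ=0, LF[1]=C('$')+0=0+0=0
L[2]='a': occ=0, LF[2]=C('a')+0=4+0=4
L[3]='2': occ=0, LF[3]=C('2')+0=1+0=1
L[4]='b': occ=0, LF[4]=C('b')+0=5+0=5
L[5]='D': occ=1, LF[5]=C('D')+1=2+1=3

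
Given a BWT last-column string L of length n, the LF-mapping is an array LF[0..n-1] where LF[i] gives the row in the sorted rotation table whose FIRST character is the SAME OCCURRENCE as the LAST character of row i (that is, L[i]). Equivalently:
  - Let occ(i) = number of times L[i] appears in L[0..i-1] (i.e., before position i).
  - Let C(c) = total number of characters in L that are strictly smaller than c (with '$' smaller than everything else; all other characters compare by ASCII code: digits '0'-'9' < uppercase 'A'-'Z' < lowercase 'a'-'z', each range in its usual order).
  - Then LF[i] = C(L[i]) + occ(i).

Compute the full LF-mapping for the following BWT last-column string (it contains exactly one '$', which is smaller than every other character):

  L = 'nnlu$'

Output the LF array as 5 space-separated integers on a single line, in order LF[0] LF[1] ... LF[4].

Char counts: '$':1, 'l':1, 'n':2, 'u':1
C (first-col start): C('$')=0, C('l')=1, C('n')=2, C('u')=4
L[0]='n': occ=0, LF[0]=C('n')+0=2+0=2
L[1]='n': occ=1, LF[1]=C('n')+1=2+1=3
L[2]='l': occ=0, LF[2]=C('l')+0=1+0=1
L[3]='u': occ=0, LF[3]=C('u')+0=4+0=4
L[4]='$': occ=0, LF[4]=C('$')+0=0+0=0

Answer: 2 3 1 4 0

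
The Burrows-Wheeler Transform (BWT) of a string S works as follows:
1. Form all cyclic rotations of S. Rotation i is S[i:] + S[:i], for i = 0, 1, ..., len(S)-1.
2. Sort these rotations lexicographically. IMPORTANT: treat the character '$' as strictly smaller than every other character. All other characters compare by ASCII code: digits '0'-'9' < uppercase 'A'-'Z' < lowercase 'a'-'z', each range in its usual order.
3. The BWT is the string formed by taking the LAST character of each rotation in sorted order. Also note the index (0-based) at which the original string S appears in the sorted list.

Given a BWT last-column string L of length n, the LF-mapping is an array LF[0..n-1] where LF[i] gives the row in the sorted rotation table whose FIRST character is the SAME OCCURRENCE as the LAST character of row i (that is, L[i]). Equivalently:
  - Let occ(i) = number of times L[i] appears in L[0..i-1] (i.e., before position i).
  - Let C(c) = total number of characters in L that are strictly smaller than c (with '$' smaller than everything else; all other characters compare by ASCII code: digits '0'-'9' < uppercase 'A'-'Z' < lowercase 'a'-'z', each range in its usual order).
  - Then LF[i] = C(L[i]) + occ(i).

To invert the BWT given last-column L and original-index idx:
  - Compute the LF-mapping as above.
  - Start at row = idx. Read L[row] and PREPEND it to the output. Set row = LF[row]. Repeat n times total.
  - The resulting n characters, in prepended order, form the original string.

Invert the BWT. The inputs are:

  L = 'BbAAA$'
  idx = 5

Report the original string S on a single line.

Answer: bAAAB$

Derivation:
LF mapping: 4 5 1 2 3 0
Walk LF starting at row 5, prepending L[row]:
  step 1: row=5, L[5]='$', prepend. Next row=LF[5]=0
  step 2: row=0, L[0]='B', prepend. Next row=LF[0]=4
  step 3: row=4, L[4]='A', prepend. Next row=LF[4]=3
  step 4: row=3, L[3]='A', prepend. Next row=LF[3]=2
  step 5: row=2, L[2]='A', prepend. Next row=LF[2]=1
  step 6: row=1, L[1]='b', prepend. Next row=LF[1]=5
Reversed output: bAAAB$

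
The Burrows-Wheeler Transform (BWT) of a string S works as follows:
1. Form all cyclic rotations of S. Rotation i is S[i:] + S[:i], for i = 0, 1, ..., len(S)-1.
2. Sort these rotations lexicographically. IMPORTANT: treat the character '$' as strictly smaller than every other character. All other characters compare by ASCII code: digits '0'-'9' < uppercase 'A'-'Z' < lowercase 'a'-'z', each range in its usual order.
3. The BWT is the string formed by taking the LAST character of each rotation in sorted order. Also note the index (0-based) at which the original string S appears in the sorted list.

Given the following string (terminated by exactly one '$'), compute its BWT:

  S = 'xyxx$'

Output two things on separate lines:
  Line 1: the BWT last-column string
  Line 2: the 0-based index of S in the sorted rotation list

Answer: xxy$x
3

Derivation:
All 5 rotations (rotation i = S[i:]+S[:i]):
  rot[0] = xyxx$
  rot[1] = yxx$x
  rot[2] = xx$xy
  rot[3] = x$xyx
  rot[4] = $xyxx
Sorted (with $ < everything):
  sorted[0] = $xyxx  (last char: 'x')
  sorted[1] = x$xyx  (last char: 'x')
  sorted[2] = xx$xy  (last char: 'y')
  sorted[3] = xyxx$  (last char: '$')
  sorted[4] = yxx$x  (last char: 'x')
Last column: xxy$x
Original string S is at sorted index 3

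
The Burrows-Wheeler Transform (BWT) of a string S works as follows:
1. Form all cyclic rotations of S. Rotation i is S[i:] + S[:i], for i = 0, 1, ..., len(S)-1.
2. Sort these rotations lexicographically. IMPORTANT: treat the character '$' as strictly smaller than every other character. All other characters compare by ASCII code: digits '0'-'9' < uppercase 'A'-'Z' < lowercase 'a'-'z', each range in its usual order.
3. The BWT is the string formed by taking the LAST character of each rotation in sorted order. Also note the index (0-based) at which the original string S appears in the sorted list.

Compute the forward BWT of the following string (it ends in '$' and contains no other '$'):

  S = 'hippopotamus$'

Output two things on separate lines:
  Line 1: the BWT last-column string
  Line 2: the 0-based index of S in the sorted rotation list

All 13 rotations (rotation i = S[i:]+S[:i]):
  rot[0] = hippopotamus$
  rot[1] = ippopotamus$h
  rot[2] = ppopotamus$hi
  rot[3] = popotamus$hip
  rot[4] = opotamus$hipp
  rot[5] = potamus$hippo
  rot[6] = otamus$hippop
  rot[7] = tamus$hippopo
  rot[8] = amus$hippopot
  rot[9] = mus$hippopota
  rot[10] = us$hippopotam
  rot[11] = s$hippopotamu
  rot[12] = $hippopotamus
Sorted (with $ < everything):
  sorted[0] = $hippopotamus  (last char: 's')
  sorted[1] = amus$hippopot  (last char: 't')
  sorted[2] = hippopotamus$  (last char: '$')
  sorted[3] = ippopotamus$h  (last char: 'h')
  sorted[4] = mus$hippopota  (last char: 'a')
  sorted[5] = opotamus$hipp  (last char: 'p')
  sorted[6] = otamus$hippop  (last char: 'p')
  sorted[7] = popotamus$hip  (last char: 'p')
  sorted[8] = potamus$hippo  (last char: 'o')
  sorted[9] = ppopotamus$hi  (last char: 'i')
  sorted[10] = s$hippopotamu  (last char: 'u')
  sorted[11] = tamus$hippopo  (last char: 'o')
  sorted[12] = us$hippopotam  (last char: 'm')
Last column: st$happpoiuom
Original string S is at sorted index 2

Answer: st$happpoiuom
2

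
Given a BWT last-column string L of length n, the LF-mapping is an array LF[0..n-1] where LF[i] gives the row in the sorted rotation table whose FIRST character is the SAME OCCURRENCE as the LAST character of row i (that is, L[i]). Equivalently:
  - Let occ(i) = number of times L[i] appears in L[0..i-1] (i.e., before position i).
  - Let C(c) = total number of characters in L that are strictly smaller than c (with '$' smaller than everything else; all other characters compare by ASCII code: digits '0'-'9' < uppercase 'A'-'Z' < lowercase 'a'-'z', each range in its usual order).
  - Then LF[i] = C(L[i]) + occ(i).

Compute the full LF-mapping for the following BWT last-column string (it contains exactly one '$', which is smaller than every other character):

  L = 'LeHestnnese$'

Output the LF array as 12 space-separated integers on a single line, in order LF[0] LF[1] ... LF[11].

Answer: 2 3 1 4 9 11 7 8 5 10 6 0

Derivation:
Char counts: '$':1, 'H':1, 'L':1, 'e':4, 'n':2, 's':2, 't':1
C (first-col start): C('$')=0, C('H')=1, C('L')=2, C('e')=3, C('n')=7, C('s')=9, C('t')=11
L[0]='L': occ=0, LF[0]=C('L')+0=2+0=2
L[1]='e': occ=0, LF[1]=C('e')+0=3+0=3
L[2]='H': occ=0, LF[2]=C('H')+0=1+0=1
L[3]='e': occ=1, LF[3]=C('e')+1=3+1=4
L[4]='s': occ=0, LF[4]=C('s')+0=9+0=9
L[5]='t': occ=0, LF[5]=C('t')+0=11+0=11
L[6]='n': occ=0, LF[6]=C('n')+0=7+0=7
L[7]='n': occ=1, LF[7]=C('n')+1=7+1=8
L[8]='e': occ=2, LF[8]=C('e')+2=3+2=5
L[9]='s': occ=1, LF[9]=C('s')+1=9+1=10
L[10]='e': occ=3, LF[10]=C('e')+3=3+3=6
L[11]='$': occ=0, LF[11]=C('$')+0=0+0=0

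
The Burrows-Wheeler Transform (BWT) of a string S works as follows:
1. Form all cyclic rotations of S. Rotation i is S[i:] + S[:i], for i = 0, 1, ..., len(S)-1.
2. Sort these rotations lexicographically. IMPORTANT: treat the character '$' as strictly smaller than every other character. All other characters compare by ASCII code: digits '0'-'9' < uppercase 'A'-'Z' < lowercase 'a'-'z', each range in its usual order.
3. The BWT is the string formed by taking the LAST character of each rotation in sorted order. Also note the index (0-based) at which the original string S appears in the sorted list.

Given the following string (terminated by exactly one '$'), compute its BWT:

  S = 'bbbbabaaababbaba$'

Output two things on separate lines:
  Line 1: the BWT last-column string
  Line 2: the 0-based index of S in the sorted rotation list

All 17 rotations (rotation i = S[i:]+S[:i]):
  rot[0] = bbbbabaaababbaba$
  rot[1] = bbbabaaababbaba$b
  rot[2] = bbabaaababbaba$bb
  rot[3] = babaaababbaba$bbb
  rot[4] = abaaababbaba$bbbb
  rot[5] = baaababbaba$bbbba
  rot[6] = aaababbaba$bbbbab
  rot[7] = aababbaba$bbbbaba
  rot[8] = ababbaba$bbbbabaa
  rot[9] = babbaba$bbbbabaaa
  rot[10] = abbaba$bbbbabaaab
  rot[11] = bbaba$bbbbabaaaba
  rot[12] = baba$bbbbabaaabab
  rot[13] = aba$bbbbabaaababb
  rot[14] = ba$bbbbabaaababba
  rot[15] = a$bbbbabaaababbab
  rot[16] = $bbbbabaaababbaba
Sorted (with $ < everything):
  sorted[0] = $bbbbabaaababbaba  (last char: 'a')
  sorted[1] = a$bbbbabaaababbab  (last char: 'b')
  sorted[2] = aaababbaba$bbbbab  (last char: 'b')
  sorted[3] = aababbaba$bbbbaba  (last char: 'a')
  sorted[4] = aba$bbbbabaaababb  (last char: 'b')
  sorted[5] = abaaababbaba$bbbb  (last char: 'b')
  sorted[6] = ababbaba$bbbbabaa  (last char: 'a')
  sorted[7] = abbaba$bbbbabaaab  (last char: 'b')
  sorted[8] = ba$bbbbabaaababba  (last char: 'a')
  sorted[9] = baaababbaba$bbbba  (last char: 'a')
  sorted[10] = baba$bbbbabaaabab  (last char: 'b')
  sorted[11] = babaaababbaba$bbb  (last char: 'b')
  sorted[12] = babbaba$bbbbabaaa  (last char: 'a')
  sorted[13] = bbaba$bbbbabaaaba  (last char: 'a')
  sorted[14] = bbabaaababbaba$bb  (last char: 'b')
  sorted[15] = bbbabaaababbaba$b  (last char: 'b')
  sorted[16] = bbbbabaaababbaba$  (last char: '$')
Last column: abbabbabaabbaabb$
Original string S is at sorted index 16

Answer: abbabbabaabbaabb$
16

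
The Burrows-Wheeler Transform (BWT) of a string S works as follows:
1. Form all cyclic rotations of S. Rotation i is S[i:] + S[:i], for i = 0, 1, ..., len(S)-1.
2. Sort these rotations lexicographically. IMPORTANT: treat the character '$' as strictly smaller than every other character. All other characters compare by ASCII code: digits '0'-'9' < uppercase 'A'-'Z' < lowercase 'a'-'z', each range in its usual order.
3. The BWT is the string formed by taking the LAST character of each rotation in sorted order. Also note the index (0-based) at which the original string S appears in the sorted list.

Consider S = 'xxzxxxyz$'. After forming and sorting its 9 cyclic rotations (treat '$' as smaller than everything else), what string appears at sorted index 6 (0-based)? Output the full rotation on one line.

All 9 rotations (rotation i = S[i:]+S[:i]):
  rot[0] = xxzxxxyz$
  rot[1] = xzxxxyz$x
  rot[2] = zxxxyz$xx
  rot[3] = xxxyz$xxz
  rot[4] = xxyz$xxzx
  rot[5] = xyz$xxzxx
  rot[6] = yz$xxzxxx
  rot[7] = z$xxzxxxy
  rot[8] = $xxzxxxyz
Sorted (with $ < everything):
  sorted[0] = $xxzxxxyz
  sorted[1] = xxxyz$xxz
  sorted[2] = xxyz$xxzx
  sorted[3] = xxzxxxyz$
  sorted[4] = xyz$xxzxx
  sorted[5] = xzxxxyz$x
  sorted[6] = yz$xxzxxx
  sorted[7] = z$xxzxxxy
  sorted[8] = zxxxyz$xx
sorted[6] = yz$xxzxxx

Answer: yz$xxzxxx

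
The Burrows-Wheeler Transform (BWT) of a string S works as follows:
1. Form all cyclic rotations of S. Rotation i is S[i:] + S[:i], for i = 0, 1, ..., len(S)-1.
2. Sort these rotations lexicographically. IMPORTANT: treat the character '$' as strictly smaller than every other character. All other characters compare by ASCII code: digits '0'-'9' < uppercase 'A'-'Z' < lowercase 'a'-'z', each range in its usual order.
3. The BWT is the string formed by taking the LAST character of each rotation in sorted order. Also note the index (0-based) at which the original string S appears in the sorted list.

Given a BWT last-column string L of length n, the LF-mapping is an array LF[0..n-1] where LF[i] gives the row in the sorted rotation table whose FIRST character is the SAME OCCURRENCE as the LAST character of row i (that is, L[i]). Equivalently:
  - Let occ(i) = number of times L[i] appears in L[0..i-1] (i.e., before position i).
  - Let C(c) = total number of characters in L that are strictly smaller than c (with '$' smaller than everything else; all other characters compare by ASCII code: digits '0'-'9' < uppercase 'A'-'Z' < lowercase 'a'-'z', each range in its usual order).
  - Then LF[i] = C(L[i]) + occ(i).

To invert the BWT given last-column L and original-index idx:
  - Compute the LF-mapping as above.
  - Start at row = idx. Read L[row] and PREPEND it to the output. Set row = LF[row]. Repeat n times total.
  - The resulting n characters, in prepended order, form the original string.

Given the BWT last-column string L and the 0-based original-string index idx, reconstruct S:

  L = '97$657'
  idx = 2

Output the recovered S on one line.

Answer: 67579$

Derivation:
LF mapping: 5 3 0 2 1 4
Walk LF starting at row 2, prepending L[row]:
  step 1: row=2, L[2]='$', prepend. Next row=LF[2]=0
  step 2: row=0, L[0]='9', prepend. Next row=LF[0]=5
  step 3: row=5, L[5]='7', prepend. Next row=LF[5]=4
  step 4: row=4, L[4]='5', prepend. Next row=LF[4]=1
  step 5: row=1, L[1]='7', prepend. Next row=LF[1]=3
  step 6: row=3, L[3]='6', prepend. Next row=LF[3]=2
Reversed output: 67579$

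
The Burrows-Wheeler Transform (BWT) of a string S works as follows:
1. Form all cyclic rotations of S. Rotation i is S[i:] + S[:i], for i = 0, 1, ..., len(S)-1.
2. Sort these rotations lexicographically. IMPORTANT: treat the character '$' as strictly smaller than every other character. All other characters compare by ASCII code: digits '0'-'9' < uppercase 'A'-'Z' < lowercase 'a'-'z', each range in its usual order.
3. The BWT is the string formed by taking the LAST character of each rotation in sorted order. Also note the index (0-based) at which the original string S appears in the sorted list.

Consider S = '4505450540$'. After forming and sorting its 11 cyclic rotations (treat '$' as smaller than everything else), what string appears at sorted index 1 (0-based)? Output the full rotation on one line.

Answer: 0$450545054

Derivation:
All 11 rotations (rotation i = S[i:]+S[:i]):
  rot[0] = 4505450540$
  rot[1] = 505450540$4
  rot[2] = 05450540$45
  rot[3] = 5450540$450
  rot[4] = 450540$4505
  rot[5] = 50540$45054
  rot[6] = 0540$450545
  rot[7] = 540$4505450
  rot[8] = 40$45054505
  rot[9] = 0$450545054
  rot[10] = $4505450540
Sorted (with $ < everything):
  sorted[0] = $4505450540
  sorted[1] = 0$450545054
  sorted[2] = 0540$450545
  sorted[3] = 05450540$45
  sorted[4] = 40$45054505
  sorted[5] = 450540$4505
  sorted[6] = 4505450540$
  sorted[7] = 50540$45054
  sorted[8] = 505450540$4
  sorted[9] = 540$4505450
  sorted[10] = 5450540$450
sorted[1] = 0$450545054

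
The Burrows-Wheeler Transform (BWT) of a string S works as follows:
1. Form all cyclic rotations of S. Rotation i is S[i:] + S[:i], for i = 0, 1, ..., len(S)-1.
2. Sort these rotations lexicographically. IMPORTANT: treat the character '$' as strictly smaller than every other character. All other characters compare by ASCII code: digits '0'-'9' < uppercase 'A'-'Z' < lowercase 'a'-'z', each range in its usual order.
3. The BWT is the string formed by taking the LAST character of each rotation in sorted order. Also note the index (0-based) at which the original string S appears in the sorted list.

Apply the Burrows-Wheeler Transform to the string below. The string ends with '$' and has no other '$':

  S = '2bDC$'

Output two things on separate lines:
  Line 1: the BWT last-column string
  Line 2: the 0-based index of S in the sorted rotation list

All 5 rotations (rotation i = S[i:]+S[:i]):
  rot[0] = 2bDC$
  rot[1] = bDC$2
  rot[2] = DC$2b
  rot[3] = C$2bD
  rot[4] = $2bDC
Sorted (with $ < everything):
  sorted[0] = $2bDC  (last char: 'C')
  sorted[1] = 2bDC$  (last char: '$')
  sorted[2] = C$2bD  (last char: 'D')
  sorted[3] = DC$2b  (last char: 'b')
  sorted[4] = bDC$2  (last char: '2')
Last column: C$Db2
Original string S is at sorted index 1

Answer: C$Db2
1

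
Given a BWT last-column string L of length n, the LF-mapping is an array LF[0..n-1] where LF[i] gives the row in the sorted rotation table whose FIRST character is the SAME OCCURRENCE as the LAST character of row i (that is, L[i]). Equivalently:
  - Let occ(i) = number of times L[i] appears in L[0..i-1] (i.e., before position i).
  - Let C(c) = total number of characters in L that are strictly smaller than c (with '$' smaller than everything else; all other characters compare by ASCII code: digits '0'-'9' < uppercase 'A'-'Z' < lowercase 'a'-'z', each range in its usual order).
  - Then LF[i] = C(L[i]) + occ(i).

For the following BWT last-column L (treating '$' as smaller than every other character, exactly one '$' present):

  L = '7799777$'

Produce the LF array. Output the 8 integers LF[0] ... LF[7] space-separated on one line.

Answer: 1 2 6 7 3 4 5 0

Derivation:
Char counts: '$':1, '7':5, '9':2
C (first-col start): C('$')=0, C('7')=1, C('9')=6
L[0]='7': occ=0, LF[0]=C('7')+0=1+0=1
L[1]='7': occ=1, LF[1]=C('7')+1=1+1=2
L[2]='9': occ=0, LF[2]=C('9')+0=6+0=6
L[3]='9': occ=1, LF[3]=C('9')+1=6+1=7
L[4]='7': occ=2, LF[4]=C('7')+2=1+2=3
L[5]='7': occ=3, LF[5]=C('7')+3=1+3=4
L[6]='7': occ=4, LF[6]=C('7')+4=1+4=5
L[7]='$': occ=0, LF[7]=C('$')+0=0+0=0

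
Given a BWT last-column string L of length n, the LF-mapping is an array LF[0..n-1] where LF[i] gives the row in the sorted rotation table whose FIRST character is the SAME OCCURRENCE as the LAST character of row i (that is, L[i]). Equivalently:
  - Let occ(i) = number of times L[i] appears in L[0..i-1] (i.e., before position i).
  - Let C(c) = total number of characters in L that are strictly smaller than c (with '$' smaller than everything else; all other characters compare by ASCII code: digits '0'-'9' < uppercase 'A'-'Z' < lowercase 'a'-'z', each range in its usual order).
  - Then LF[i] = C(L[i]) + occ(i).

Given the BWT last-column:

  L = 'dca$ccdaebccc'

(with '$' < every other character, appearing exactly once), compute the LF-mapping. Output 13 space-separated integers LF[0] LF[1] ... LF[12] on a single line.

Char counts: '$':1, 'a':2, 'b':1, 'c':6, 'd':2, 'e':1
C (first-col start): C('$')=0, C('a')=1, C('b')=3, C('c')=4, C('d')=10, C('e')=12
L[0]='d': occ=0, LF[0]=C('d')+0=10+0=10
L[1]='c': occ=0, LF[1]=C('c')+0=4+0=4
L[2]='a': occ=0, LF[2]=C('a')+0=1+0=1
L[3]='$': occ=0, LF[3]=C('$')+0=0+0=0
L[4]='c': occ=1, LF[4]=C('c')+1=4+1=5
L[5]='c': occ=2, LF[5]=C('c')+2=4+2=6
L[6]='d': occ=1, LF[6]=C('d')+1=10+1=11
L[7]='a': occ=1, LF[7]=C('a')+1=1+1=2
L[8]='e': occ=0, LF[8]=C('e')+0=12+0=12
L[9]='b': occ=0, LF[9]=C('b')+0=3+0=3
L[10]='c': occ=3, LF[10]=C('c')+3=4+3=7
L[11]='c': occ=4, LF[11]=C('c')+4=4+4=8
L[12]='c': occ=5, LF[12]=C('c')+5=4+5=9

Answer: 10 4 1 0 5 6 11 2 12 3 7 8 9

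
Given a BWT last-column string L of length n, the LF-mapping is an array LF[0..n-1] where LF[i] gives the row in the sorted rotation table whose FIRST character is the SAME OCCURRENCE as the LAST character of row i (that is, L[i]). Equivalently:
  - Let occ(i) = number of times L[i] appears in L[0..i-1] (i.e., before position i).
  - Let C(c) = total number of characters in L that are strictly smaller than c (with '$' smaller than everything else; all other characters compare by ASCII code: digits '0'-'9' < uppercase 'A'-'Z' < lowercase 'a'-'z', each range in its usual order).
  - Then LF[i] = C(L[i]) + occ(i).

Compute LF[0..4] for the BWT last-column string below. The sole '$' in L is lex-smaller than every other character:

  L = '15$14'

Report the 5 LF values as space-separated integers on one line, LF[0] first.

Answer: 1 4 0 2 3

Derivation:
Char counts: '$':1, '1':2, '4':1, '5':1
C (first-col start): C('$')=0, C('1')=1, C('4')=3, C('5')=4
L[0]='1': occ=0, LF[0]=C('1')+0=1+0=1
L[1]='5': occ=0, LF[1]=C('5')+0=4+0=4
L[2]='$': occ=0, LF[2]=C('$')+0=0+0=0
L[3]='1': occ=1, LF[3]=C('1')+1=1+1=2
L[4]='4': occ=0, LF[4]=C('4')+0=3+0=3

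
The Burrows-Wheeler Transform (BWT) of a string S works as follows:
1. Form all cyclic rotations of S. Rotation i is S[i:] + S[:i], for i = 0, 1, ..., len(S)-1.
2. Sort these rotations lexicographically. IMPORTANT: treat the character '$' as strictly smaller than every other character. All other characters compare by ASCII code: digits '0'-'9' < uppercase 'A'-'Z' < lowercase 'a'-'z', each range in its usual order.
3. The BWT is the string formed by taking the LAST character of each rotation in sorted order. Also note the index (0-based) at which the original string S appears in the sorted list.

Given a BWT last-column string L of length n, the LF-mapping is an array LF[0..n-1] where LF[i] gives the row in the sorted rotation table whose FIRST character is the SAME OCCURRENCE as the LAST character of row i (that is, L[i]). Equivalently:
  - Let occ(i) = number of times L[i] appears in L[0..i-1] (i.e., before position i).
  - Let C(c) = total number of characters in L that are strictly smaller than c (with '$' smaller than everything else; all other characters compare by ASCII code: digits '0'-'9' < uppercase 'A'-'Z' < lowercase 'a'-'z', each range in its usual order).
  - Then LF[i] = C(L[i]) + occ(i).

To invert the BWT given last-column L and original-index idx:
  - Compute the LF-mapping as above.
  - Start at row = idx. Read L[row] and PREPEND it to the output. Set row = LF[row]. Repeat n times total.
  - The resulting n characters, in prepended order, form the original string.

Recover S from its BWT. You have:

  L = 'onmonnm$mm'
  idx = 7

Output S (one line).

LF mapping: 8 5 1 9 6 7 2 0 3 4
Walk LF starting at row 7, prepending L[row]:
  step 1: row=7, L[7]='$', prepend. Next row=LF[7]=0
  step 2: row=0, L[0]='o', prepend. Next row=LF[0]=8
  step 3: row=8, L[8]='m', prepend. Next row=LF[8]=3
  step 4: row=3, L[3]='o', prepend. Next row=LF[3]=9
  step 5: row=9, L[9]='m', prepend. Next row=LF[9]=4
  step 6: row=4, L[4]='n', prepend. Next row=LF[4]=6
  step 7: row=6, L[6]='m', prepend. Next row=LF[6]=2
  step 8: row=2, L[2]='m', prepend. Next row=LF[2]=1
  step 9: row=1, L[1]='n', prepend. Next row=LF[1]=5
  step 10: row=5, L[5]='n', prepend. Next row=LF[5]=7
Reversed output: nnmmnmomo$

Answer: nnmmnmomo$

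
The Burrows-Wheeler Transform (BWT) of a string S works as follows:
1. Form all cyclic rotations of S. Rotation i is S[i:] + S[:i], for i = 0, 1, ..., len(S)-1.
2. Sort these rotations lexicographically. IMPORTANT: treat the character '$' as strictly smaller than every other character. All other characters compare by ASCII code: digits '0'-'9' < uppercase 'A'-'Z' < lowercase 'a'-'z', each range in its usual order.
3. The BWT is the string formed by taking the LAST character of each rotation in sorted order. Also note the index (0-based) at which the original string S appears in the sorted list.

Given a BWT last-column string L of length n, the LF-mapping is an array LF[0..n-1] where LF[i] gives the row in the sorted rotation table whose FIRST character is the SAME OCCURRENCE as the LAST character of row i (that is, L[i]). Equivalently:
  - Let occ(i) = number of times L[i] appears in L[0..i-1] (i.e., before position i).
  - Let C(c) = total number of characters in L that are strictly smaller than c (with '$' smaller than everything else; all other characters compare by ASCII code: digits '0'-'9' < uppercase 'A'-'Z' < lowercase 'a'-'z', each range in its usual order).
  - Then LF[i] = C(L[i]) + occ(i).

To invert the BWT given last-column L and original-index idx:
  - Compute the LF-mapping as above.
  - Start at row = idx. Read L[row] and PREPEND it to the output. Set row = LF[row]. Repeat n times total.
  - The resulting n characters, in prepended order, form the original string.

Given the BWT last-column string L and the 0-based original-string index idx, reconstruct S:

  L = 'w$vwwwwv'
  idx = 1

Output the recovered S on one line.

LF mapping: 3 0 1 4 5 6 7 2
Walk LF starting at row 1, prepending L[row]:
  step 1: row=1, L[1]='$', prepend. Next row=LF[1]=0
  step 2: row=0, L[0]='w', prepend. Next row=LF[0]=3
  step 3: row=3, L[3]='w', prepend. Next row=LF[3]=4
  step 4: row=4, L[4]='w', prepend. Next row=LF[4]=5
  step 5: row=5, L[5]='w', prepend. Next row=LF[5]=6
  step 6: row=6, L[6]='w', prepend. Next row=LF[6]=7
  step 7: row=7, L[7]='v', prepend. Next row=LF[7]=2
  step 8: row=2, L[2]='v', prepend. Next row=LF[2]=1
Reversed output: vvwwwww$

Answer: vvwwwww$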